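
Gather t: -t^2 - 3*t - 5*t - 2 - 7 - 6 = -t^2 - 8*t - 15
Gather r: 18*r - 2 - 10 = 18*r - 12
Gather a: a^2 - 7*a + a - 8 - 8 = a^2 - 6*a - 16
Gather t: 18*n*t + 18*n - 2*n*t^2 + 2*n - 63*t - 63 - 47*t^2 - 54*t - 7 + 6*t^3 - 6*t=20*n + 6*t^3 + t^2*(-2*n - 47) + t*(18*n - 123) - 70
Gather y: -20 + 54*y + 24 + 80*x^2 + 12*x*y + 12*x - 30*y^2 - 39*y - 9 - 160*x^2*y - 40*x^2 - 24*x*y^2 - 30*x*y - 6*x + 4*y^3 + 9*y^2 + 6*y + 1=40*x^2 + 6*x + 4*y^3 + y^2*(-24*x - 21) + y*(-160*x^2 - 18*x + 21) - 4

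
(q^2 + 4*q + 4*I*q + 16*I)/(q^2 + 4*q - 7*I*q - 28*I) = (q + 4*I)/(q - 7*I)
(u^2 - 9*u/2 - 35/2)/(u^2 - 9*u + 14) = (u + 5/2)/(u - 2)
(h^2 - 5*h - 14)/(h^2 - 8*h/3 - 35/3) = 3*(-h^2 + 5*h + 14)/(-3*h^2 + 8*h + 35)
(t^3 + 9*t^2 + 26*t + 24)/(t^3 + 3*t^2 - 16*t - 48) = (t + 2)/(t - 4)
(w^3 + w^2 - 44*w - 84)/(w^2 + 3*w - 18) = (w^2 - 5*w - 14)/(w - 3)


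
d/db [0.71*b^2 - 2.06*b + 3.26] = 1.42*b - 2.06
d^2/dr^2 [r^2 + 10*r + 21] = 2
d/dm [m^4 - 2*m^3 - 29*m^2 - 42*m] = 4*m^3 - 6*m^2 - 58*m - 42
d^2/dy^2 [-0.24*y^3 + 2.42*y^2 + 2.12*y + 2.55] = 4.84 - 1.44*y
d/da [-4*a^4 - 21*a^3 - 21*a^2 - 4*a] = -16*a^3 - 63*a^2 - 42*a - 4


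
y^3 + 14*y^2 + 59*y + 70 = (y + 2)*(y + 5)*(y + 7)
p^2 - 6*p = p*(p - 6)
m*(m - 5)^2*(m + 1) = m^4 - 9*m^3 + 15*m^2 + 25*m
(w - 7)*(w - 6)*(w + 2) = w^3 - 11*w^2 + 16*w + 84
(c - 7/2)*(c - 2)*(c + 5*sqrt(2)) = c^3 - 11*c^2/2 + 5*sqrt(2)*c^2 - 55*sqrt(2)*c/2 + 7*c + 35*sqrt(2)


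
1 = 1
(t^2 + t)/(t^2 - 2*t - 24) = t*(t + 1)/(t^2 - 2*t - 24)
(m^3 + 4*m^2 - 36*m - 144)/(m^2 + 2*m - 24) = (m^2 - 2*m - 24)/(m - 4)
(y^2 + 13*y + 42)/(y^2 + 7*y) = (y + 6)/y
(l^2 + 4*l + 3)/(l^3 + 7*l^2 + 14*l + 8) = (l + 3)/(l^2 + 6*l + 8)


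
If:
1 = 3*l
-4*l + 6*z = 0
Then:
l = 1/3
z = 2/9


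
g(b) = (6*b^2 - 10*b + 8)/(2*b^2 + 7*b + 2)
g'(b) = (-4*b - 7)*(6*b^2 - 10*b + 8)/(2*b^2 + 7*b + 2)^2 + (12*b - 10)/(2*b^2 + 7*b + 2)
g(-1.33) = -8.46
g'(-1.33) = 3.11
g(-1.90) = -11.93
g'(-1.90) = 9.79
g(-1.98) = -12.77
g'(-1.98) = 11.32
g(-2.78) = -41.02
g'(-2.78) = 106.01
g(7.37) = 1.60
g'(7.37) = 0.12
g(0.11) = 2.50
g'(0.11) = -9.75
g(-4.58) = 15.11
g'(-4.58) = 8.92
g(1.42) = 0.37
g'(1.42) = 0.15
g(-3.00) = -92.00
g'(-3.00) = 506.00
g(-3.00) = -92.00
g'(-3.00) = 506.00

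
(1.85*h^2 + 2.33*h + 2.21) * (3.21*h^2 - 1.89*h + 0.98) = 5.9385*h^4 + 3.9828*h^3 + 4.5034*h^2 - 1.8935*h + 2.1658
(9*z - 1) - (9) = 9*z - 10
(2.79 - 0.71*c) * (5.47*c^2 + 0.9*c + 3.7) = -3.8837*c^3 + 14.6223*c^2 - 0.116*c + 10.323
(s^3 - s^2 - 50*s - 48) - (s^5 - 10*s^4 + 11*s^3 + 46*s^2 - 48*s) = -s^5 + 10*s^4 - 10*s^3 - 47*s^2 - 2*s - 48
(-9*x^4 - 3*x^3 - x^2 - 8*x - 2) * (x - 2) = -9*x^5 + 15*x^4 + 5*x^3 - 6*x^2 + 14*x + 4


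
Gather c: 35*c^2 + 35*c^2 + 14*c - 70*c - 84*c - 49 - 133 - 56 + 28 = 70*c^2 - 140*c - 210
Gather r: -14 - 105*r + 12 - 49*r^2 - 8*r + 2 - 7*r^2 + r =-56*r^2 - 112*r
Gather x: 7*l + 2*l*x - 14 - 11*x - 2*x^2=7*l - 2*x^2 + x*(2*l - 11) - 14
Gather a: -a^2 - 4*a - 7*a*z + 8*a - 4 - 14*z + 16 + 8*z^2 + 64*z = -a^2 + a*(4 - 7*z) + 8*z^2 + 50*z + 12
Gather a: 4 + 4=8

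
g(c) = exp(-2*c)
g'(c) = -2*exp(-2*c)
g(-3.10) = 492.75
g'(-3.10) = -985.50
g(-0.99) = 7.24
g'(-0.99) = -14.49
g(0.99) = 0.14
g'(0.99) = -0.28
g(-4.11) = 3714.50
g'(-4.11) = -7429.00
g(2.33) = 0.01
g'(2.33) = -0.02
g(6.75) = 0.00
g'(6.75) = -0.00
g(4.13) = 0.00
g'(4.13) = -0.00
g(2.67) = 0.00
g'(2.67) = -0.01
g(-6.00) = 162754.79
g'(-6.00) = -325509.58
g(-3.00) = 403.43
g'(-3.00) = -806.86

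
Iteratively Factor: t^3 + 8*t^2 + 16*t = (t + 4)*(t^2 + 4*t) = (t + 4)^2*(t)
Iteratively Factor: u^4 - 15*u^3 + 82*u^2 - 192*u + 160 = (u - 4)*(u^3 - 11*u^2 + 38*u - 40) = (u - 4)^2*(u^2 - 7*u + 10) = (u - 5)*(u - 4)^2*(u - 2)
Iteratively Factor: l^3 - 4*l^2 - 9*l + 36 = (l + 3)*(l^2 - 7*l + 12) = (l - 3)*(l + 3)*(l - 4)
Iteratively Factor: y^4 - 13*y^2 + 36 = (y - 2)*(y^3 + 2*y^2 - 9*y - 18) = (y - 3)*(y - 2)*(y^2 + 5*y + 6) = (y - 3)*(y - 2)*(y + 3)*(y + 2)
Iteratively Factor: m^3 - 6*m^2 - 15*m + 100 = (m - 5)*(m^2 - m - 20) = (m - 5)*(m + 4)*(m - 5)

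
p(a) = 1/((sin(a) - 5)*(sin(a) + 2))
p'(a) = -cos(a)/((sin(a) - 5)*(sin(a) + 2)^2) - cos(a)/((sin(a) - 5)^2*(sin(a) + 2))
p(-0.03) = -0.10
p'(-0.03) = 0.03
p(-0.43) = -0.12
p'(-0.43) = 0.05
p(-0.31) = -0.11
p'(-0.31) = 0.04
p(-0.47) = -0.12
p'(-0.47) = 0.05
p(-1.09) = -0.15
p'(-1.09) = 0.05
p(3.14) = -0.10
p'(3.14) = -0.03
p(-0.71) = -0.13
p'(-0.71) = 0.06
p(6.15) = -0.10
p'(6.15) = 0.04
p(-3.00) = -0.10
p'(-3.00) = -0.04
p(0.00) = -0.10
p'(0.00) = 0.03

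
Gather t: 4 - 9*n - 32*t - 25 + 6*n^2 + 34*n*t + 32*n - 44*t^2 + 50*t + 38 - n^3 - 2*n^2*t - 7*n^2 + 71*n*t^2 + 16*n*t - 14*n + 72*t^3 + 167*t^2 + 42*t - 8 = -n^3 - n^2 + 9*n + 72*t^3 + t^2*(71*n + 123) + t*(-2*n^2 + 50*n + 60) + 9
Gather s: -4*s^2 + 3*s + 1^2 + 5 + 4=-4*s^2 + 3*s + 10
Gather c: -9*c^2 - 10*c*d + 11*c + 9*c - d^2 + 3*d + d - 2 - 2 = -9*c^2 + c*(20 - 10*d) - d^2 + 4*d - 4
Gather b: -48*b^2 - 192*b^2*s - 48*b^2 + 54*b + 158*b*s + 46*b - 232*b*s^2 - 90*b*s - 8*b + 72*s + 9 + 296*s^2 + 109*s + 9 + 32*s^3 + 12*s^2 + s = b^2*(-192*s - 96) + b*(-232*s^2 + 68*s + 92) + 32*s^3 + 308*s^2 + 182*s + 18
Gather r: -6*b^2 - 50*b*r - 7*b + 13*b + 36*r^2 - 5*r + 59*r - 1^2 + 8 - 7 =-6*b^2 + 6*b + 36*r^2 + r*(54 - 50*b)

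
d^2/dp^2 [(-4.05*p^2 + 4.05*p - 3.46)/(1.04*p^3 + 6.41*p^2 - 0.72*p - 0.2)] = (-8.76096*p^6 + 26.28288*p^5 + 98.889648*p^4 - 79.3497339999998*p^3 - 858.487668*p^2 + 122.646072*p - 13.949168)/(1.124864*p^9 + 20.799168*p^8 + 125.858616*p^7 + 233.926913*p^6 - 95.132568*p^5 - 13.785468*p^4 + 5.289792*p^3 + 0.45816*p^2 - 0.0864*p - 0.008)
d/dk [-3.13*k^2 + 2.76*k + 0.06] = 2.76 - 6.26*k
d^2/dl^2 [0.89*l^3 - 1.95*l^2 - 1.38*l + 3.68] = 5.34*l - 3.9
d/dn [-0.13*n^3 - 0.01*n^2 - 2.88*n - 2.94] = -0.39*n^2 - 0.02*n - 2.88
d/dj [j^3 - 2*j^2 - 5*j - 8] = 3*j^2 - 4*j - 5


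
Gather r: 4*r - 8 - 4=4*r - 12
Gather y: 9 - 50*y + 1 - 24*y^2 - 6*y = -24*y^2 - 56*y + 10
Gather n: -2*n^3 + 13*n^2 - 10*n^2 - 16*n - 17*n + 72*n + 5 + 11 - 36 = -2*n^3 + 3*n^2 + 39*n - 20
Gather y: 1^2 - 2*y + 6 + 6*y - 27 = 4*y - 20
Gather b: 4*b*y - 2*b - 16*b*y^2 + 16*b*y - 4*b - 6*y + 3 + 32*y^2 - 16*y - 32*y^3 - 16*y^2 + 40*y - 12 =b*(-16*y^2 + 20*y - 6) - 32*y^3 + 16*y^2 + 18*y - 9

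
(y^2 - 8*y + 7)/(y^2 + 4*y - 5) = (y - 7)/(y + 5)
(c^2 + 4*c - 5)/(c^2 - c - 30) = (c - 1)/(c - 6)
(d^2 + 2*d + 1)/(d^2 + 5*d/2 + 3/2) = 2*(d + 1)/(2*d + 3)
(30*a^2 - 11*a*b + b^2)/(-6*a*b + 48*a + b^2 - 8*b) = (-5*a + b)/(b - 8)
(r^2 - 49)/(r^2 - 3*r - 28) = (r + 7)/(r + 4)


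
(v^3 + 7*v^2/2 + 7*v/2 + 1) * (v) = v^4 + 7*v^3/2 + 7*v^2/2 + v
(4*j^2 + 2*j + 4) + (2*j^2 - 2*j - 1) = 6*j^2 + 3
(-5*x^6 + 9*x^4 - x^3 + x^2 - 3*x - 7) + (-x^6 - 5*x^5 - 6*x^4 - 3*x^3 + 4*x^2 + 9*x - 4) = -6*x^6 - 5*x^5 + 3*x^4 - 4*x^3 + 5*x^2 + 6*x - 11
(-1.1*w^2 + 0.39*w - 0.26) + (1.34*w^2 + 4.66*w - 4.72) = 0.24*w^2 + 5.05*w - 4.98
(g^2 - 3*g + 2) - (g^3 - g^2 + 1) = -g^3 + 2*g^2 - 3*g + 1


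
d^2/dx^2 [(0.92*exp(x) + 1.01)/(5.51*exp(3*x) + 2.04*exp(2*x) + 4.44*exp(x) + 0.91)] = (111.725168*exp(6*x) + 306.996813*exp(5*x) + 38.680524*exp(4*x) - 2.07067599999999*exp(3*x) - 28.380969*exp(2*x) + 8.693712*exp(x) - 3.318952)*exp(x)/(167.284151*exp(9*x) + 185.803812*exp(8*x) + 473.18778*exp(7*x) + 390.816993*exp(6*x) + 442.670904*exp(5*x) + 265.584024*exp(4*x) + 150.671373*exp(3*x) + 58.8861*exp(2*x) + 11.030292*exp(x) + 0.753571)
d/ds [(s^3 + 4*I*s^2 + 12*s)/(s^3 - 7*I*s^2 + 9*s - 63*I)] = (-11*I*s^4 - 6*s^3 - 69*I*s^2 + 504*s - 756*I)/(s^6 - 14*I*s^5 - 31*s^4 - 252*I*s^3 - 801*s^2 - 1134*I*s - 3969)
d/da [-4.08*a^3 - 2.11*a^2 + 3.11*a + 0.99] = -12.24*a^2 - 4.22*a + 3.11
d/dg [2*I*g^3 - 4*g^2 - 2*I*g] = 6*I*g^2 - 8*g - 2*I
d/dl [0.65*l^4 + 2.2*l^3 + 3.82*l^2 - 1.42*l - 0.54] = 2.6*l^3 + 6.6*l^2 + 7.64*l - 1.42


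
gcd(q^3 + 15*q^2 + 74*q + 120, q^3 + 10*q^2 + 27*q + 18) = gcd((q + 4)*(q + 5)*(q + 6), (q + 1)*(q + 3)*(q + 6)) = q + 6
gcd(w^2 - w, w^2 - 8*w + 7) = w - 1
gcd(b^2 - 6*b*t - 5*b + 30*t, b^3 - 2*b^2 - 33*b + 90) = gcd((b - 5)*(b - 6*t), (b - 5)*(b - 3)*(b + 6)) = b - 5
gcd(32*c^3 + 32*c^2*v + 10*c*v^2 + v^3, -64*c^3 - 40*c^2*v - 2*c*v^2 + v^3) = 8*c^2 + 6*c*v + v^2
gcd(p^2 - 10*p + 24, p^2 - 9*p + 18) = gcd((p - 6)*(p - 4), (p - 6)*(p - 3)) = p - 6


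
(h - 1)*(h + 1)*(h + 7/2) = h^3 + 7*h^2/2 - h - 7/2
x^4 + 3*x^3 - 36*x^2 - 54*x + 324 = (x - 3)*(x + 6)*(x - 3*sqrt(2))*(x + 3*sqrt(2))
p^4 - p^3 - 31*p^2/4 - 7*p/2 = p*(p - 7/2)*(p + 1/2)*(p + 2)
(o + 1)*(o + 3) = o^2 + 4*o + 3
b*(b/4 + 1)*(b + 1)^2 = b^4/4 + 3*b^3/2 + 9*b^2/4 + b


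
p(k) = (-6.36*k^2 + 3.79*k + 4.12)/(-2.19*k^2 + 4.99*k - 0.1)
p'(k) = (3.79 - 12.72*k)/(-2.19*k^2 + 4.99*k - 0.1) + (4.38*k - 4.99)*(-6.36*k^2 + 3.79*k + 4.12)/(-2.19*k^2 + 4.99*k - 0.1)^2 = (-23.4363*k^2 + 19.3176*k - 20.9378)/(4.7961*k^4 - 21.8562*k^3 + 25.3381*k^2 - 0.998*k + 0.01)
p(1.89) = -7.58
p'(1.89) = -29.96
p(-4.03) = 2.05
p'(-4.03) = -0.15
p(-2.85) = 1.82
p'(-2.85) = -0.26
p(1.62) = -2.88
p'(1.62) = -10.23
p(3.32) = 6.96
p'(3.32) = -3.65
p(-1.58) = 1.32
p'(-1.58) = -0.61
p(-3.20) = 1.90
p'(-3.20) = -0.22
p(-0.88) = 0.67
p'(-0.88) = -1.47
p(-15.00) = 2.61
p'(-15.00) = -0.02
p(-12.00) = 2.55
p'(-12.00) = -0.03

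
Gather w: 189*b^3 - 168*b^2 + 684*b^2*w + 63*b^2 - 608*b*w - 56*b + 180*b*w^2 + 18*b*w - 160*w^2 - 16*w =189*b^3 - 105*b^2 - 56*b + w^2*(180*b - 160) + w*(684*b^2 - 590*b - 16)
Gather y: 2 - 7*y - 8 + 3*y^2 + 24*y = 3*y^2 + 17*y - 6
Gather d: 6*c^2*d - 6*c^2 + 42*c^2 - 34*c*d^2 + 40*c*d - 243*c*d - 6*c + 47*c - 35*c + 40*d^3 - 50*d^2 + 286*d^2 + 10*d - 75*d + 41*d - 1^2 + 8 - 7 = 36*c^2 + 6*c + 40*d^3 + d^2*(236 - 34*c) + d*(6*c^2 - 203*c - 24)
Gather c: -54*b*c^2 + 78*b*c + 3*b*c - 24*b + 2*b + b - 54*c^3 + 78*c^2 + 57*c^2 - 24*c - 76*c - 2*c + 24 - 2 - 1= -21*b - 54*c^3 + c^2*(135 - 54*b) + c*(81*b - 102) + 21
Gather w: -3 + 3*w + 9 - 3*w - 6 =0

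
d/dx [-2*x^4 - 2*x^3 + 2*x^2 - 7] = 2*x*(-4*x^2 - 3*x + 2)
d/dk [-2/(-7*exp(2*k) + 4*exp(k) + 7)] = (8 - 28*exp(k))*exp(k)/(-7*exp(2*k) + 4*exp(k) + 7)^2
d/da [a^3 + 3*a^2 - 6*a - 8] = 3*a^2 + 6*a - 6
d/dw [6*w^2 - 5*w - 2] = 12*w - 5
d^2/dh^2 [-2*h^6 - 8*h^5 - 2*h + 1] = h^3*(-60*h - 160)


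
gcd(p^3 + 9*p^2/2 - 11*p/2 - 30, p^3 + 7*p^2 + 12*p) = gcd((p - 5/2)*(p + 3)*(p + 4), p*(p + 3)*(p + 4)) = p^2 + 7*p + 12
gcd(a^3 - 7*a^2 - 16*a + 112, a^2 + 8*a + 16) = a + 4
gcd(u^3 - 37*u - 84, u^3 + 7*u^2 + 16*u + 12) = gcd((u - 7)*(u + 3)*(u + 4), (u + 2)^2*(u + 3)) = u + 3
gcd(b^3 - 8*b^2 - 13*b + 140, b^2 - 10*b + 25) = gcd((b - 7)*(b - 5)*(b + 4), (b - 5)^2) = b - 5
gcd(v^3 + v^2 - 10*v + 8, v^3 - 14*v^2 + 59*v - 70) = v - 2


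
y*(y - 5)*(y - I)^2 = y^4 - 5*y^3 - 2*I*y^3 - y^2 + 10*I*y^2 + 5*y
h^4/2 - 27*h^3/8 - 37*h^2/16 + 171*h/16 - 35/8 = (h/2 + 1)*(h - 7)*(h - 5/4)*(h - 1/2)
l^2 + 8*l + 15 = (l + 3)*(l + 5)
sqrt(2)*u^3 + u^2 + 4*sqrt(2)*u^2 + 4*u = u*(u + 4)*(sqrt(2)*u + 1)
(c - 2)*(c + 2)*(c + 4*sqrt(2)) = c^3 + 4*sqrt(2)*c^2 - 4*c - 16*sqrt(2)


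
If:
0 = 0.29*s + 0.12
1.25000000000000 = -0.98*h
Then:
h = -1.28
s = -0.41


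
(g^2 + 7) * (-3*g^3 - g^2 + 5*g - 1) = -3*g^5 - g^4 - 16*g^3 - 8*g^2 + 35*g - 7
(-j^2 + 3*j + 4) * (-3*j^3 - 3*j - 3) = 3*j^5 - 9*j^4 - 9*j^3 - 6*j^2 - 21*j - 12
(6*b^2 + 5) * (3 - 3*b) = -18*b^3 + 18*b^2 - 15*b + 15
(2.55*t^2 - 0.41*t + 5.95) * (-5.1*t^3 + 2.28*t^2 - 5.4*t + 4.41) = -13.005*t^5 + 7.905*t^4 - 45.0498*t^3 + 27.0255*t^2 - 33.9381*t + 26.2395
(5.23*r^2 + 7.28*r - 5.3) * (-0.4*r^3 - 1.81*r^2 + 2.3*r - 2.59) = -2.092*r^5 - 12.3783*r^4 + 0.972200000000001*r^3 + 12.7913*r^2 - 31.0452*r + 13.727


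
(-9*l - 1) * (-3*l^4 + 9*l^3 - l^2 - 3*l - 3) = 27*l^5 - 78*l^4 + 28*l^2 + 30*l + 3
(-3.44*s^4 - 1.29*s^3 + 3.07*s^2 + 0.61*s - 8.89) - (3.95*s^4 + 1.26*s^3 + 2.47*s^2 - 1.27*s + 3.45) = -7.39*s^4 - 2.55*s^3 + 0.6*s^2 + 1.88*s - 12.34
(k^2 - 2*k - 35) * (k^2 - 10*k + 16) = k^4 - 12*k^3 + k^2 + 318*k - 560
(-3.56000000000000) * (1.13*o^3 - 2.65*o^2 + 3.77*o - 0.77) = -4.0228*o^3 + 9.434*o^2 - 13.4212*o + 2.7412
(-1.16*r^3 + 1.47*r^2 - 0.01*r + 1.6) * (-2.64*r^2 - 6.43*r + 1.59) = 3.0624*r^5 + 3.578*r^4 - 11.2701*r^3 - 1.8224*r^2 - 10.3039*r + 2.544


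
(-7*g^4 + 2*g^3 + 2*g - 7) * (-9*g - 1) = 63*g^5 - 11*g^4 - 2*g^3 - 18*g^2 + 61*g + 7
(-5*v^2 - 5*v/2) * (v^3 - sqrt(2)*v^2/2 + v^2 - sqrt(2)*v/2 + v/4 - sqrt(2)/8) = -5*v^5 - 15*v^4/2 + 5*sqrt(2)*v^4/2 - 15*v^3/4 + 15*sqrt(2)*v^3/4 - 5*v^2/8 + 15*sqrt(2)*v^2/8 + 5*sqrt(2)*v/16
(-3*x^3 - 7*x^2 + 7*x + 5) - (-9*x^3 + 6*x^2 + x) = 6*x^3 - 13*x^2 + 6*x + 5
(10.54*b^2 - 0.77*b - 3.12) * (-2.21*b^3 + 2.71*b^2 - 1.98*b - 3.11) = -23.2934*b^5 + 30.2651*b^4 - 16.0607*b^3 - 39.71*b^2 + 8.5723*b + 9.7032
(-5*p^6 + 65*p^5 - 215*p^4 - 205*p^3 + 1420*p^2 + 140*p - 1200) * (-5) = 25*p^6 - 325*p^5 + 1075*p^4 + 1025*p^3 - 7100*p^2 - 700*p + 6000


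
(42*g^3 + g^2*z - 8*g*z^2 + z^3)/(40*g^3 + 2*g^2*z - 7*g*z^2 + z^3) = (21*g^2 - 10*g*z + z^2)/(20*g^2 - 9*g*z + z^2)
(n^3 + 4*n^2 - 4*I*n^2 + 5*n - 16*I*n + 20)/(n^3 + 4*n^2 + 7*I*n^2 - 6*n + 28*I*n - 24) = (n - 5*I)/(n + 6*I)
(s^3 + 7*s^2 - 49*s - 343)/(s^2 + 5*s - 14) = (s^2 - 49)/(s - 2)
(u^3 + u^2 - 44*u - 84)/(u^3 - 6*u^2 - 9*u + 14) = (u + 6)/(u - 1)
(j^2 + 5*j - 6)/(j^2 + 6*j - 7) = (j + 6)/(j + 7)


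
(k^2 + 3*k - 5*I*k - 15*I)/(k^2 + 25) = (k + 3)/(k + 5*I)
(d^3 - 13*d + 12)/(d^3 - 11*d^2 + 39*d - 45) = (d^2 + 3*d - 4)/(d^2 - 8*d + 15)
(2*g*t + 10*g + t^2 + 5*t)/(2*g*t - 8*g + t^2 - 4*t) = (t + 5)/(t - 4)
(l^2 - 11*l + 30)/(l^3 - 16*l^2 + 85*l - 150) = 1/(l - 5)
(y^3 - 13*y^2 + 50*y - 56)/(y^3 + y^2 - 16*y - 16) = (y^2 - 9*y + 14)/(y^2 + 5*y + 4)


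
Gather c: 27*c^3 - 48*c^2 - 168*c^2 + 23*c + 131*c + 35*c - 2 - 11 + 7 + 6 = 27*c^3 - 216*c^2 + 189*c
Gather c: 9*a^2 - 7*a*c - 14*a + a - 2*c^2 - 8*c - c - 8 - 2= 9*a^2 - 13*a - 2*c^2 + c*(-7*a - 9) - 10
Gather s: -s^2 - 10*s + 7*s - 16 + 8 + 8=-s^2 - 3*s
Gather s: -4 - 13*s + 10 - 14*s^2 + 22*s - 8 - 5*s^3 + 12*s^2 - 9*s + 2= -5*s^3 - 2*s^2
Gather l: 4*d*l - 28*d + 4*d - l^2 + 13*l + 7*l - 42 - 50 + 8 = -24*d - l^2 + l*(4*d + 20) - 84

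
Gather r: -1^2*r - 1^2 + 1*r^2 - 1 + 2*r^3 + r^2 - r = 2*r^3 + 2*r^2 - 2*r - 2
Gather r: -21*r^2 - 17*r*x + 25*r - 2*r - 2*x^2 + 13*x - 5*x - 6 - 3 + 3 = -21*r^2 + r*(23 - 17*x) - 2*x^2 + 8*x - 6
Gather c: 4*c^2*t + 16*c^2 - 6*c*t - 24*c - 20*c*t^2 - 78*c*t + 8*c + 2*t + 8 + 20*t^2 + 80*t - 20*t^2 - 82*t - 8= c^2*(4*t + 16) + c*(-20*t^2 - 84*t - 16)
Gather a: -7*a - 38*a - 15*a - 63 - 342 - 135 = -60*a - 540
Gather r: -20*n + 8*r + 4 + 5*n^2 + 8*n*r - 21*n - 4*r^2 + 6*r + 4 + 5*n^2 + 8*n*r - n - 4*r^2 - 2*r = 10*n^2 - 42*n - 8*r^2 + r*(16*n + 12) + 8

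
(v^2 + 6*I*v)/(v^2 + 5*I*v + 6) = v/(v - I)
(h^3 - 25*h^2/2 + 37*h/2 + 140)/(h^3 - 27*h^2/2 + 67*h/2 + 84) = (2*h + 5)/(2*h + 3)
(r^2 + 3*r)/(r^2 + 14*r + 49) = r*(r + 3)/(r^2 + 14*r + 49)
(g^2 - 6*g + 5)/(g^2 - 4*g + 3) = (g - 5)/(g - 3)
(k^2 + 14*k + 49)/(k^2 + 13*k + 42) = (k + 7)/(k + 6)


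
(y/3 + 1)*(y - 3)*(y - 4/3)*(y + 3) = y^4/3 + 5*y^3/9 - 13*y^2/3 - 5*y + 12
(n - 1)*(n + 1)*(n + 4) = n^3 + 4*n^2 - n - 4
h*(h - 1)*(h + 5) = h^3 + 4*h^2 - 5*h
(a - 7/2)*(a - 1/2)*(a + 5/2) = a^3 - 3*a^2/2 - 33*a/4 + 35/8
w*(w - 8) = w^2 - 8*w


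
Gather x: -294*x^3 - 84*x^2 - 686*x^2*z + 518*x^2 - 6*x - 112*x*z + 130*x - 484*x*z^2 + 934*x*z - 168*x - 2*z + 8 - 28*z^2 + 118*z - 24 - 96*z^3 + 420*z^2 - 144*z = -294*x^3 + x^2*(434 - 686*z) + x*(-484*z^2 + 822*z - 44) - 96*z^3 + 392*z^2 - 28*z - 16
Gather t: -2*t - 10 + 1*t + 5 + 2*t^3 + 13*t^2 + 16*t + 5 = 2*t^3 + 13*t^2 + 15*t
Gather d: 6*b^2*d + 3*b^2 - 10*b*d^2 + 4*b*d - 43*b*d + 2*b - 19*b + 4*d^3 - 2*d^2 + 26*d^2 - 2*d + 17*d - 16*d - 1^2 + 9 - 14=3*b^2 - 17*b + 4*d^3 + d^2*(24 - 10*b) + d*(6*b^2 - 39*b - 1) - 6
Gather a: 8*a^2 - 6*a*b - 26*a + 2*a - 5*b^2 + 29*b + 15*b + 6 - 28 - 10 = 8*a^2 + a*(-6*b - 24) - 5*b^2 + 44*b - 32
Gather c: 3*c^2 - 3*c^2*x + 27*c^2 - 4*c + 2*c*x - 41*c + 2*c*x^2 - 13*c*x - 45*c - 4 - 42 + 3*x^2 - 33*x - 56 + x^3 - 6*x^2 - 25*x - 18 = c^2*(30 - 3*x) + c*(2*x^2 - 11*x - 90) + x^3 - 3*x^2 - 58*x - 120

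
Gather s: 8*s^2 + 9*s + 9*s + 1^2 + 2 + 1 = 8*s^2 + 18*s + 4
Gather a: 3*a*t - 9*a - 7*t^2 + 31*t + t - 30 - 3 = a*(3*t - 9) - 7*t^2 + 32*t - 33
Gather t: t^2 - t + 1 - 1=t^2 - t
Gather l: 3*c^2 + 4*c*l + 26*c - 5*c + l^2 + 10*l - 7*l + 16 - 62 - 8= 3*c^2 + 21*c + l^2 + l*(4*c + 3) - 54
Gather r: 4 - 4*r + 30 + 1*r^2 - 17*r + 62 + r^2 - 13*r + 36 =2*r^2 - 34*r + 132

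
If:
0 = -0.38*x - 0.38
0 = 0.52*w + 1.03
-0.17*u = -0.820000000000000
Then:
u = 4.82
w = -1.98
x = -1.00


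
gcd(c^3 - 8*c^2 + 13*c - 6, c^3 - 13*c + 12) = c - 1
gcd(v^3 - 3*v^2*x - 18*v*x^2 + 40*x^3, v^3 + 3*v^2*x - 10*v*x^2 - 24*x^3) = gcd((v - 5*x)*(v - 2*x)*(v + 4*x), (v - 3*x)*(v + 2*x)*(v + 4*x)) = v + 4*x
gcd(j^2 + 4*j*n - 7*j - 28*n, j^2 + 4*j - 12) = 1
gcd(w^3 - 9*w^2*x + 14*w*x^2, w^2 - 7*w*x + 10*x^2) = -w + 2*x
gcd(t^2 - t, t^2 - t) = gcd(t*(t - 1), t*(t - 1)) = t^2 - t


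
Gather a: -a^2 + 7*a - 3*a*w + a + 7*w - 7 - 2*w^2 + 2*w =-a^2 + a*(8 - 3*w) - 2*w^2 + 9*w - 7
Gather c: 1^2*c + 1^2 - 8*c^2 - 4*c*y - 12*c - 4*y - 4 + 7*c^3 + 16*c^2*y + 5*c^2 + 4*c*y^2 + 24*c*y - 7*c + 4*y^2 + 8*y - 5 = 7*c^3 + c^2*(16*y - 3) + c*(4*y^2 + 20*y - 18) + 4*y^2 + 4*y - 8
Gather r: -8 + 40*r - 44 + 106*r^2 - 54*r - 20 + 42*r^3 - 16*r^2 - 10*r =42*r^3 + 90*r^2 - 24*r - 72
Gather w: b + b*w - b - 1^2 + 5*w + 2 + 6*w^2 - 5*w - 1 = b*w + 6*w^2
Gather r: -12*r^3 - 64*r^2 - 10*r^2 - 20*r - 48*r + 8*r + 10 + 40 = -12*r^3 - 74*r^2 - 60*r + 50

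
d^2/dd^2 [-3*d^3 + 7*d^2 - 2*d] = 14 - 18*d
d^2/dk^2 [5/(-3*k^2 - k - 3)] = 10*(9*k^2 + 3*k - (6*k + 1)^2 + 9)/(3*k^2 + k + 3)^3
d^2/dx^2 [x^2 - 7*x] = 2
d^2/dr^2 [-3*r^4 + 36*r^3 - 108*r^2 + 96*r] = -36*r^2 + 216*r - 216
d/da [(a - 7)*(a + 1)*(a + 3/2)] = 3*a^2 - 9*a - 16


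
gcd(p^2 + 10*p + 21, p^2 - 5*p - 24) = p + 3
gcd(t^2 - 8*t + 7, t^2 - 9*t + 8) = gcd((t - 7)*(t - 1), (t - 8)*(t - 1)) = t - 1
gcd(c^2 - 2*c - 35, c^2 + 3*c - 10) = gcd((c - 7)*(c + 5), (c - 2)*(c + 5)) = c + 5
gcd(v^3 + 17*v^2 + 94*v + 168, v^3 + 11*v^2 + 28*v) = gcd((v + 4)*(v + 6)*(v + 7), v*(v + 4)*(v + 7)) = v^2 + 11*v + 28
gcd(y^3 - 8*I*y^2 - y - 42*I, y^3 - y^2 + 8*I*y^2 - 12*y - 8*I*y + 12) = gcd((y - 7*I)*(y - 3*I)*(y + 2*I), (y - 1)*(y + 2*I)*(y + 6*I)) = y + 2*I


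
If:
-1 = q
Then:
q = -1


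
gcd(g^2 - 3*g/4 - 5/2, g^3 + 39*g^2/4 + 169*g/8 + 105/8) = g + 5/4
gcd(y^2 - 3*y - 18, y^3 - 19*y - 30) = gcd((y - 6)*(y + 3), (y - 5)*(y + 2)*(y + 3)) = y + 3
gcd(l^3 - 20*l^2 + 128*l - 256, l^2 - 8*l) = l - 8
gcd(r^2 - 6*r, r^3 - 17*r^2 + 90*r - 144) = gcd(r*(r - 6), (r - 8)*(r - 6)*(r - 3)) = r - 6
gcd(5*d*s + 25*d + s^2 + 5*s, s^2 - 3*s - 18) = 1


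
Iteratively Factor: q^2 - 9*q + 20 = (q - 5)*(q - 4)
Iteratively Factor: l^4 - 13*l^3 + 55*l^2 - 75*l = (l)*(l^3 - 13*l^2 + 55*l - 75) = l*(l - 5)*(l^2 - 8*l + 15) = l*(l - 5)*(l - 3)*(l - 5)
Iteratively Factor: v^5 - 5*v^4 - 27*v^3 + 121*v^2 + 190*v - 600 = (v - 5)*(v^4 - 27*v^2 - 14*v + 120) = (v - 5)*(v - 2)*(v^3 + 2*v^2 - 23*v - 60) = (v - 5)*(v - 2)*(v + 3)*(v^2 - v - 20) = (v - 5)*(v - 2)*(v + 3)*(v + 4)*(v - 5)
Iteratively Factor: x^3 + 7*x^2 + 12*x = (x + 3)*(x^2 + 4*x) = x*(x + 3)*(x + 4)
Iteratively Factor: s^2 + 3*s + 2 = (s + 2)*(s + 1)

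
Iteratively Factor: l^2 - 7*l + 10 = (l - 2)*(l - 5)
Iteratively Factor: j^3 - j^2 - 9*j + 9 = (j - 3)*(j^2 + 2*j - 3) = (j - 3)*(j - 1)*(j + 3)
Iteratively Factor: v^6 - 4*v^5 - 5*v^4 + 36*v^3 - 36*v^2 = (v - 2)*(v^5 - 2*v^4 - 9*v^3 + 18*v^2) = (v - 2)^2*(v^4 - 9*v^2) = (v - 2)^2*(v + 3)*(v^3 - 3*v^2) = v*(v - 2)^2*(v + 3)*(v^2 - 3*v) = v^2*(v - 2)^2*(v + 3)*(v - 3)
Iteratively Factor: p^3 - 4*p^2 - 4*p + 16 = (p - 2)*(p^2 - 2*p - 8) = (p - 4)*(p - 2)*(p + 2)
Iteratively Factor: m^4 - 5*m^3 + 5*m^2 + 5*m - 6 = (m - 3)*(m^3 - 2*m^2 - m + 2) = (m - 3)*(m - 2)*(m^2 - 1) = (m - 3)*(m - 2)*(m + 1)*(m - 1)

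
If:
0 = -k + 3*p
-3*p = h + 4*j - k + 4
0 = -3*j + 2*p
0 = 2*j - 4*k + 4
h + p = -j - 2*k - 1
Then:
No Solution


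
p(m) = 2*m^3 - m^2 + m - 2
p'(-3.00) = 61.00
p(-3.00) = -68.00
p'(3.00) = 49.00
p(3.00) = 46.00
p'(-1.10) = 10.46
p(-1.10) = -6.97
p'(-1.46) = 16.71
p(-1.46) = -11.82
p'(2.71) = 39.64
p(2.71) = 33.17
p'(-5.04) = 163.49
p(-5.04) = -288.49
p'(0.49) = 1.46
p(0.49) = -1.51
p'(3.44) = 65.12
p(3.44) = 71.02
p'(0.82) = 3.39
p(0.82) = -0.75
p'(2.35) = 29.44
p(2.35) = 20.78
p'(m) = 6*m^2 - 2*m + 1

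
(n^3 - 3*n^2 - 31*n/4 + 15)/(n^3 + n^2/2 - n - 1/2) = (4*n^3 - 12*n^2 - 31*n + 60)/(2*(2*n^3 + n^2 - 2*n - 1))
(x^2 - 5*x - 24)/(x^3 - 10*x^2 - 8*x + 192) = (x + 3)/(x^2 - 2*x - 24)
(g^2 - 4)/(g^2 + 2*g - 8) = (g + 2)/(g + 4)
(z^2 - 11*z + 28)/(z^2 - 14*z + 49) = (z - 4)/(z - 7)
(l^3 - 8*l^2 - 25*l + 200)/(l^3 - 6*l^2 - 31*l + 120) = (l - 5)/(l - 3)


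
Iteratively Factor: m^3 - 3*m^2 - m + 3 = (m - 3)*(m^2 - 1) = (m - 3)*(m + 1)*(m - 1)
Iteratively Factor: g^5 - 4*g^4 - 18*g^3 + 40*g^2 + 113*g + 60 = (g - 4)*(g^4 - 18*g^2 - 32*g - 15) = (g - 4)*(g + 1)*(g^3 - g^2 - 17*g - 15) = (g - 4)*(g + 1)^2*(g^2 - 2*g - 15) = (g - 5)*(g - 4)*(g + 1)^2*(g + 3)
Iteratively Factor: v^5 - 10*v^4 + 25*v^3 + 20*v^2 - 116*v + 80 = (v - 5)*(v^4 - 5*v^3 + 20*v - 16) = (v - 5)*(v + 2)*(v^3 - 7*v^2 + 14*v - 8) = (v - 5)*(v - 1)*(v + 2)*(v^2 - 6*v + 8) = (v - 5)*(v - 2)*(v - 1)*(v + 2)*(v - 4)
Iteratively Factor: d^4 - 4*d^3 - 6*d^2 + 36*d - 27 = (d - 3)*(d^3 - d^2 - 9*d + 9) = (d - 3)*(d - 1)*(d^2 - 9) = (d - 3)^2*(d - 1)*(d + 3)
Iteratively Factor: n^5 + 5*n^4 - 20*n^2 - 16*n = (n)*(n^4 + 5*n^3 - 20*n - 16) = n*(n - 2)*(n^3 + 7*n^2 + 14*n + 8) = n*(n - 2)*(n + 1)*(n^2 + 6*n + 8) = n*(n - 2)*(n + 1)*(n + 4)*(n + 2)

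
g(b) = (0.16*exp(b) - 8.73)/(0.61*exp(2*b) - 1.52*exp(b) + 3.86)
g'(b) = (0.16*exp(b) - 8.73)*(-1.22*exp(2*b) + 1.52*exp(b))/(0.61*exp(2*b) - 1.52*exp(b) + 3.86)^2 + 0.16*exp(b)/(0.61*exp(2*b) - 1.52*exp(b) + 3.86)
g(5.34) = 0.00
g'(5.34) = -0.00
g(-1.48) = -2.45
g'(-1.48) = -0.19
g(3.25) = -0.01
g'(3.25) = 0.04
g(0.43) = -2.86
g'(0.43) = 0.61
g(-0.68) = -2.66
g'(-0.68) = -0.35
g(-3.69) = -2.28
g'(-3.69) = -0.02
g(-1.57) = -2.44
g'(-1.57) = -0.17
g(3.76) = -0.00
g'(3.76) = 0.01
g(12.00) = 0.00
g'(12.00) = 0.00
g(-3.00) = -2.30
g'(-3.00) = -0.04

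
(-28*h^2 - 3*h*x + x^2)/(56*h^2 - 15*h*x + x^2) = (4*h + x)/(-8*h + x)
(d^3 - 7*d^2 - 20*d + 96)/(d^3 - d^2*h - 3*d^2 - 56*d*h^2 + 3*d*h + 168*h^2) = (d^2 - 4*d - 32)/(d^2 - d*h - 56*h^2)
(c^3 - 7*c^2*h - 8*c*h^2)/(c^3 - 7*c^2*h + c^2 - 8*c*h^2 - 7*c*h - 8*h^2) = c/(c + 1)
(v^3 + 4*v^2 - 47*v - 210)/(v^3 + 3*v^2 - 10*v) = (v^2 - v - 42)/(v*(v - 2))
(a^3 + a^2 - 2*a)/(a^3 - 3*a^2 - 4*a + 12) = a*(a - 1)/(a^2 - 5*a + 6)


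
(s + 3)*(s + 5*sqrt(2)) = s^2 + 3*s + 5*sqrt(2)*s + 15*sqrt(2)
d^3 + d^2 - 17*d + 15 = (d - 3)*(d - 1)*(d + 5)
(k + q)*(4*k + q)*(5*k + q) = 20*k^3 + 29*k^2*q + 10*k*q^2 + q^3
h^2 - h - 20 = (h - 5)*(h + 4)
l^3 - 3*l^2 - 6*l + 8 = (l - 4)*(l - 1)*(l + 2)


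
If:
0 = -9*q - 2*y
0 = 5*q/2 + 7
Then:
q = -14/5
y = 63/5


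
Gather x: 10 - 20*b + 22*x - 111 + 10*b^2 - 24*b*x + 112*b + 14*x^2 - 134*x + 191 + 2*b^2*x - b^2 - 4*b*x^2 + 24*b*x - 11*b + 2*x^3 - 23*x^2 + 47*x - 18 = 9*b^2 + 81*b + 2*x^3 + x^2*(-4*b - 9) + x*(2*b^2 - 65) + 72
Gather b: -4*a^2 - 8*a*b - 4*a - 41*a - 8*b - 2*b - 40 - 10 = -4*a^2 - 45*a + b*(-8*a - 10) - 50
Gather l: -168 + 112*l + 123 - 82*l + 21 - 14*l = 16*l - 24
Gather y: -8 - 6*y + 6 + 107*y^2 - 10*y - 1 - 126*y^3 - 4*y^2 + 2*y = -126*y^3 + 103*y^2 - 14*y - 3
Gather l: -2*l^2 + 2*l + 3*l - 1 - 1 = -2*l^2 + 5*l - 2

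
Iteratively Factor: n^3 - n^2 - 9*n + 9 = (n - 3)*(n^2 + 2*n - 3) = (n - 3)*(n - 1)*(n + 3)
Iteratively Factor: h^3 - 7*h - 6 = (h + 2)*(h^2 - 2*h - 3) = (h - 3)*(h + 2)*(h + 1)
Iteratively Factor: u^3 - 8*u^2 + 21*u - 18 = (u - 3)*(u^2 - 5*u + 6) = (u - 3)*(u - 2)*(u - 3)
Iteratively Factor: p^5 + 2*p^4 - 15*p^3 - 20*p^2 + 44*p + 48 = (p - 2)*(p^4 + 4*p^3 - 7*p^2 - 34*p - 24) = (p - 2)*(p + 1)*(p^3 + 3*p^2 - 10*p - 24) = (p - 2)*(p + 1)*(p + 2)*(p^2 + p - 12) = (p - 2)*(p + 1)*(p + 2)*(p + 4)*(p - 3)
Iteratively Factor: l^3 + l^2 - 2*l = (l)*(l^2 + l - 2) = l*(l + 2)*(l - 1)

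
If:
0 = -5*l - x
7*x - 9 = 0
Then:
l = -9/35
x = 9/7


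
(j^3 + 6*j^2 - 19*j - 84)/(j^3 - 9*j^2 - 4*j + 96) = (j + 7)/(j - 8)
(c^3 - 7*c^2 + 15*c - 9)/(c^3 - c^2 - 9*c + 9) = (c - 3)/(c + 3)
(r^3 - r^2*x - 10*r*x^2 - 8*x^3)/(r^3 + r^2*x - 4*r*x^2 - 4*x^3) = (-r + 4*x)/(-r + 2*x)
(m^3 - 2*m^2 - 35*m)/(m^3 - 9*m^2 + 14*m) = (m + 5)/(m - 2)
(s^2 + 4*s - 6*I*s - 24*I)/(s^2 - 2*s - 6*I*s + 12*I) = (s + 4)/(s - 2)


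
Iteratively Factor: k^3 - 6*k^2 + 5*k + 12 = (k - 3)*(k^2 - 3*k - 4) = (k - 4)*(k - 3)*(k + 1)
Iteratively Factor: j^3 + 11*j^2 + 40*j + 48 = (j + 3)*(j^2 + 8*j + 16) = (j + 3)*(j + 4)*(j + 4)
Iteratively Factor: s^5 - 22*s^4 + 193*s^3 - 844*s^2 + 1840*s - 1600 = (s - 4)*(s^4 - 18*s^3 + 121*s^2 - 360*s + 400) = (s - 4)^2*(s^3 - 14*s^2 + 65*s - 100) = (s - 5)*(s - 4)^2*(s^2 - 9*s + 20) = (s - 5)^2*(s - 4)^2*(s - 4)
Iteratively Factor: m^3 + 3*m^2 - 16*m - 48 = (m + 4)*(m^2 - m - 12) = (m + 3)*(m + 4)*(m - 4)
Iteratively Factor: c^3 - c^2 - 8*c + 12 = (c - 2)*(c^2 + c - 6) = (c - 2)^2*(c + 3)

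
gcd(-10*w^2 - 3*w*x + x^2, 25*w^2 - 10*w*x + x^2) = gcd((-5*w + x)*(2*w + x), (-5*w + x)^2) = -5*w + x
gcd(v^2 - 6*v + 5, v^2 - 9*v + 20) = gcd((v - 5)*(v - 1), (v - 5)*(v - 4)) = v - 5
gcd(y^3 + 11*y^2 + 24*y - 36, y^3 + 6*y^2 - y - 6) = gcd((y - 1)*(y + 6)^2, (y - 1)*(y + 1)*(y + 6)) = y^2 + 5*y - 6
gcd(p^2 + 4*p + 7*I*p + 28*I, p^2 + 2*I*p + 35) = p + 7*I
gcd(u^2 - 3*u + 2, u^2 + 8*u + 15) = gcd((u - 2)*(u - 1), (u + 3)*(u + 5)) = 1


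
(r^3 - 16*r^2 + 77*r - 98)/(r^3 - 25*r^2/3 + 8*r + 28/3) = 3*(r - 7)/(3*r + 2)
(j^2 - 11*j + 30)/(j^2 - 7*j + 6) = (j - 5)/(j - 1)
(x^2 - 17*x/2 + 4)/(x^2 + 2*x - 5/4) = 2*(x - 8)/(2*x + 5)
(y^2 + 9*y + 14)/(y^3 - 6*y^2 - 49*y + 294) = (y + 2)/(y^2 - 13*y + 42)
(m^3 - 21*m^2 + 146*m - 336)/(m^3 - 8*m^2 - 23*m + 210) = (m - 8)/(m + 5)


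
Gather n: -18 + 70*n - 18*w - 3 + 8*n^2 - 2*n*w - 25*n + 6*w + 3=8*n^2 + n*(45 - 2*w) - 12*w - 18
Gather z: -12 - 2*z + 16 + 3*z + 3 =z + 7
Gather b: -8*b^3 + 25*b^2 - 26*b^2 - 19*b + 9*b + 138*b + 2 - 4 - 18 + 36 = -8*b^3 - b^2 + 128*b + 16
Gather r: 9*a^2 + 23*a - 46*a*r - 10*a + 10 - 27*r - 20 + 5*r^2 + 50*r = 9*a^2 + 13*a + 5*r^2 + r*(23 - 46*a) - 10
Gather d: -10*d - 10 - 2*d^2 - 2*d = -2*d^2 - 12*d - 10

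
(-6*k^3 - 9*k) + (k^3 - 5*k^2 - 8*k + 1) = -5*k^3 - 5*k^2 - 17*k + 1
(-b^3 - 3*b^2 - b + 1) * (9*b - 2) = -9*b^4 - 25*b^3 - 3*b^2 + 11*b - 2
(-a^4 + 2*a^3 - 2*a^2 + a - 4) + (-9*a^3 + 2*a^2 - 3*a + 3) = -a^4 - 7*a^3 - 2*a - 1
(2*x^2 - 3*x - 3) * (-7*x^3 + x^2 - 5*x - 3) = -14*x^5 + 23*x^4 + 8*x^3 + 6*x^2 + 24*x + 9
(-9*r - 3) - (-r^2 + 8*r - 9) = r^2 - 17*r + 6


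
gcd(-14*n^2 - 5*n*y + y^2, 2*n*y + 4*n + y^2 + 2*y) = 2*n + y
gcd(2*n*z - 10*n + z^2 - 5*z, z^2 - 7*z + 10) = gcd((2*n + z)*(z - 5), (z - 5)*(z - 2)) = z - 5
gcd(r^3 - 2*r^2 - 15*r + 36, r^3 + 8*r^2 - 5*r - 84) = r^2 + r - 12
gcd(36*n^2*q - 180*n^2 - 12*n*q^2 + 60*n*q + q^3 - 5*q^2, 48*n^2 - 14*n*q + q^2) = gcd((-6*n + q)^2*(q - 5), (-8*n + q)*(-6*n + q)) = -6*n + q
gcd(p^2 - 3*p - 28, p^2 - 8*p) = 1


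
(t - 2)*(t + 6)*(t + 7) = t^3 + 11*t^2 + 16*t - 84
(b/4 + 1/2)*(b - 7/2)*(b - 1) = b^3/4 - 5*b^2/8 - 11*b/8 + 7/4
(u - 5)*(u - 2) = u^2 - 7*u + 10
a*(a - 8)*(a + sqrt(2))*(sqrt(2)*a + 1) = sqrt(2)*a^4 - 8*sqrt(2)*a^3 + 3*a^3 - 24*a^2 + sqrt(2)*a^2 - 8*sqrt(2)*a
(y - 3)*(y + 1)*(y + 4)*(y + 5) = y^4 + 7*y^3 - y^2 - 67*y - 60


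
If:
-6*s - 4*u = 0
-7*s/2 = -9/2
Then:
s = 9/7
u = -27/14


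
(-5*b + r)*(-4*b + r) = 20*b^2 - 9*b*r + r^2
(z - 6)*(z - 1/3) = z^2 - 19*z/3 + 2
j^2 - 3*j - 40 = (j - 8)*(j + 5)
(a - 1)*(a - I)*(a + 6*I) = a^3 - a^2 + 5*I*a^2 + 6*a - 5*I*a - 6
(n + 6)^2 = n^2 + 12*n + 36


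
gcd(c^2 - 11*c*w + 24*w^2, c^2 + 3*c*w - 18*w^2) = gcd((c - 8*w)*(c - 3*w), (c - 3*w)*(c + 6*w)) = -c + 3*w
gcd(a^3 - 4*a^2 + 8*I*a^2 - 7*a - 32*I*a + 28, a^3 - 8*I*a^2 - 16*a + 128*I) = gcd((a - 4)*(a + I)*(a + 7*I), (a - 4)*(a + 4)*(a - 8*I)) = a - 4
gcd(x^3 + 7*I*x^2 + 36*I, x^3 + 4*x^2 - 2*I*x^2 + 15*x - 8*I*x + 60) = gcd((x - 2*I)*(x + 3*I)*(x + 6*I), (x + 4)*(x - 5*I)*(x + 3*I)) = x + 3*I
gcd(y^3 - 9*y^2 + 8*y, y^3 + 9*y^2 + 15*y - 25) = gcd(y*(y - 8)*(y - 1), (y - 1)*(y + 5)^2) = y - 1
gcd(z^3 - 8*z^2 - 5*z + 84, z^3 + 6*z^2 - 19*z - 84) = z^2 - z - 12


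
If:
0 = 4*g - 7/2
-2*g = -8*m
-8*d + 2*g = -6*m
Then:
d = 49/128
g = 7/8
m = 7/32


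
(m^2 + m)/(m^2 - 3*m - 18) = m*(m + 1)/(m^2 - 3*m - 18)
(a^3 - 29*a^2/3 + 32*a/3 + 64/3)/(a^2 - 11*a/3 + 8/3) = (a^2 - 7*a - 8)/(a - 1)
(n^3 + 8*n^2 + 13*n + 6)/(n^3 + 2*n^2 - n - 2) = (n^2 + 7*n + 6)/(n^2 + n - 2)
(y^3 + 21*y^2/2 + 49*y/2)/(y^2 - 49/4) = 2*y*(y + 7)/(2*y - 7)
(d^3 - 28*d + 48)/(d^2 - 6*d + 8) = d + 6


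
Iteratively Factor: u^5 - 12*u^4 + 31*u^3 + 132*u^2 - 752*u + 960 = (u - 5)*(u^4 - 7*u^3 - 4*u^2 + 112*u - 192) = (u - 5)*(u - 3)*(u^3 - 4*u^2 - 16*u + 64) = (u - 5)*(u - 3)*(u + 4)*(u^2 - 8*u + 16) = (u - 5)*(u - 4)*(u - 3)*(u + 4)*(u - 4)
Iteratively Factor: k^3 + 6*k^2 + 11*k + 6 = (k + 2)*(k^2 + 4*k + 3) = (k + 2)*(k + 3)*(k + 1)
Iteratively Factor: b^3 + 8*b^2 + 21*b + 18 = (b + 3)*(b^2 + 5*b + 6) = (b + 2)*(b + 3)*(b + 3)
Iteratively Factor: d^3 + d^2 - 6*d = (d - 2)*(d^2 + 3*d) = d*(d - 2)*(d + 3)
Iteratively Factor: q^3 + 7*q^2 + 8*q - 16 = (q - 1)*(q^2 + 8*q + 16) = (q - 1)*(q + 4)*(q + 4)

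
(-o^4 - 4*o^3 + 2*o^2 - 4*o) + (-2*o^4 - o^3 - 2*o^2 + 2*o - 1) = -3*o^4 - 5*o^3 - 2*o - 1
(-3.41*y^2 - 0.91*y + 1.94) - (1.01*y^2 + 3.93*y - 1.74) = -4.42*y^2 - 4.84*y + 3.68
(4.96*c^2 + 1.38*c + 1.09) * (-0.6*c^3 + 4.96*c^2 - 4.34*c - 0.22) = -2.976*c^5 + 23.7736*c^4 - 15.3356*c^3 - 1.674*c^2 - 5.0342*c - 0.2398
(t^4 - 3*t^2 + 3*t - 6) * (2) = 2*t^4 - 6*t^2 + 6*t - 12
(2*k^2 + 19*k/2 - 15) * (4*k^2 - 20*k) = 8*k^4 - 2*k^3 - 250*k^2 + 300*k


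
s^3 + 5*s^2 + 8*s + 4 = (s + 1)*(s + 2)^2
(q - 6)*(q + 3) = q^2 - 3*q - 18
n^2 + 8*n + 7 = (n + 1)*(n + 7)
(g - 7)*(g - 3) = g^2 - 10*g + 21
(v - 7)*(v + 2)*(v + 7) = v^3 + 2*v^2 - 49*v - 98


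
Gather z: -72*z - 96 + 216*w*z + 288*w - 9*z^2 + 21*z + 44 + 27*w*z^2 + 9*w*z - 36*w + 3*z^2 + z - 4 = 252*w + z^2*(27*w - 6) + z*(225*w - 50) - 56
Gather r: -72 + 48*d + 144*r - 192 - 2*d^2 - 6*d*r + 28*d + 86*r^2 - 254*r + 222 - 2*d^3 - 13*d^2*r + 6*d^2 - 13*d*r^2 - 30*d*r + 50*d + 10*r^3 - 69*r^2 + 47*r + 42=-2*d^3 + 4*d^2 + 126*d + 10*r^3 + r^2*(17 - 13*d) + r*(-13*d^2 - 36*d - 63)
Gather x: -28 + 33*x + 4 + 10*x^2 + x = 10*x^2 + 34*x - 24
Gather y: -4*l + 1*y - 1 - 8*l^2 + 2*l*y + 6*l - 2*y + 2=-8*l^2 + 2*l + y*(2*l - 1) + 1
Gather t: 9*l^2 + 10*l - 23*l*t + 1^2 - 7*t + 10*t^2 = 9*l^2 + 10*l + 10*t^2 + t*(-23*l - 7) + 1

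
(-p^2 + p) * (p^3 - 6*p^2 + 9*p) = -p^5 + 7*p^4 - 15*p^3 + 9*p^2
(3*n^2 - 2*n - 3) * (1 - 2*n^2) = -6*n^4 + 4*n^3 + 9*n^2 - 2*n - 3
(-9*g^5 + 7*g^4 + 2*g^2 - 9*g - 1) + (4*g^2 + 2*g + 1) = -9*g^5 + 7*g^4 + 6*g^2 - 7*g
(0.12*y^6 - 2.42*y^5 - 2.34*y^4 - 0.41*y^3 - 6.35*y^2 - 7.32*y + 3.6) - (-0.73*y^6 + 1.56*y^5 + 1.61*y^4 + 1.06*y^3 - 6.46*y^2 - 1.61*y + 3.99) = 0.85*y^6 - 3.98*y^5 - 3.95*y^4 - 1.47*y^3 + 0.11*y^2 - 5.71*y - 0.39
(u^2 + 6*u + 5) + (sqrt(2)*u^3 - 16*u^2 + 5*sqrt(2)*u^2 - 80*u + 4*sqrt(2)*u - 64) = sqrt(2)*u^3 - 15*u^2 + 5*sqrt(2)*u^2 - 74*u + 4*sqrt(2)*u - 59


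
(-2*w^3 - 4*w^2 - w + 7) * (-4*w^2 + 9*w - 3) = 8*w^5 - 2*w^4 - 26*w^3 - 25*w^2 + 66*w - 21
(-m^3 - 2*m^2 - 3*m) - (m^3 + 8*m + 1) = -2*m^3 - 2*m^2 - 11*m - 1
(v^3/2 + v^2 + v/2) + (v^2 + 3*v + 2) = v^3/2 + 2*v^2 + 7*v/2 + 2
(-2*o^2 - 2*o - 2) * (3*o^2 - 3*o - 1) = -6*o^4 + 2*o^2 + 8*o + 2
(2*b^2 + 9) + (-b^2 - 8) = b^2 + 1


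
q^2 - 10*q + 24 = (q - 6)*(q - 4)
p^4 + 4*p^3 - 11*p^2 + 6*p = p*(p - 1)^2*(p + 6)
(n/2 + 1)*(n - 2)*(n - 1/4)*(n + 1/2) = n^4/2 + n^3/8 - 33*n^2/16 - n/2 + 1/4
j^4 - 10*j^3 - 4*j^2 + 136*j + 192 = (j - 8)*(j - 6)*(j + 2)^2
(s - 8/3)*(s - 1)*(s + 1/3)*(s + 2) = s^4 - 4*s^3/3 - 47*s^2/9 + 34*s/9 + 16/9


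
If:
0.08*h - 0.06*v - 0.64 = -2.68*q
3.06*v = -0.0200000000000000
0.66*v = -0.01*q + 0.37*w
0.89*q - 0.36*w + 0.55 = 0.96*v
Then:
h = 29.32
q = -0.64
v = -0.01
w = -0.03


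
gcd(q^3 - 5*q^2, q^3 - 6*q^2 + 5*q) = q^2 - 5*q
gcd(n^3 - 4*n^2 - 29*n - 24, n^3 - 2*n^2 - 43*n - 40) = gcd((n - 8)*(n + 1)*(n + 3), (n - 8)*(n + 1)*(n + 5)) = n^2 - 7*n - 8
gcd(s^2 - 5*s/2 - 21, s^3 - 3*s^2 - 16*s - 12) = s - 6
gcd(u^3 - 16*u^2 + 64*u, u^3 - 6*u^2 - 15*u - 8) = u - 8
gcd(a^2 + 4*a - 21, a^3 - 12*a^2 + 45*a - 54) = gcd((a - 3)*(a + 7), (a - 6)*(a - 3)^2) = a - 3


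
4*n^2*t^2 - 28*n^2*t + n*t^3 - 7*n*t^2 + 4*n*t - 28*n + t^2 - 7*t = (4*n + t)*(t - 7)*(n*t + 1)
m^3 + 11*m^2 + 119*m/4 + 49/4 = (m + 1/2)*(m + 7/2)*(m + 7)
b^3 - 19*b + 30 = (b - 3)*(b - 2)*(b + 5)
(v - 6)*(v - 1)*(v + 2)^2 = v^4 - 3*v^3 - 18*v^2 - 4*v + 24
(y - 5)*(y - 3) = y^2 - 8*y + 15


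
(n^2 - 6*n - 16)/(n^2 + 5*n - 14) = (n^2 - 6*n - 16)/(n^2 + 5*n - 14)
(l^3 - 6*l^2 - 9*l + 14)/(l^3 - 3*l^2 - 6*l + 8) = (l - 7)/(l - 4)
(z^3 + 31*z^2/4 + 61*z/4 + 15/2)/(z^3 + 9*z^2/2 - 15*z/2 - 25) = (4*z + 3)/(2*(2*z - 5))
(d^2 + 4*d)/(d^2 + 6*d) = (d + 4)/(d + 6)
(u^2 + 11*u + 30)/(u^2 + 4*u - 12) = (u + 5)/(u - 2)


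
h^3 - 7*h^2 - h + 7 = (h - 7)*(h - 1)*(h + 1)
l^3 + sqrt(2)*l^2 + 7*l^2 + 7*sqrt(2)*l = l*(l + 7)*(l + sqrt(2))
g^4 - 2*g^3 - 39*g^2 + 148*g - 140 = (g - 5)*(g - 2)^2*(g + 7)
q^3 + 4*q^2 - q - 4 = (q - 1)*(q + 1)*(q + 4)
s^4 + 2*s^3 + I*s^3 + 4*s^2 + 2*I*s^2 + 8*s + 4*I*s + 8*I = (s + 2)*(s - 2*I)*(s + I)*(s + 2*I)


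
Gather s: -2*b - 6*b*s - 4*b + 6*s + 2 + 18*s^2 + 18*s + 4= -6*b + 18*s^2 + s*(24 - 6*b) + 6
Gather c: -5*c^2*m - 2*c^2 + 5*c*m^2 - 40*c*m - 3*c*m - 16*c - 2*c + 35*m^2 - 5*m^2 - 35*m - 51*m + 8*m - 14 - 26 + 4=c^2*(-5*m - 2) + c*(5*m^2 - 43*m - 18) + 30*m^2 - 78*m - 36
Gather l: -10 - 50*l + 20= 10 - 50*l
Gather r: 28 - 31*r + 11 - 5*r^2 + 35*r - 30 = -5*r^2 + 4*r + 9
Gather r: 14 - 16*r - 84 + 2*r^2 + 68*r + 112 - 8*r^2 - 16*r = -6*r^2 + 36*r + 42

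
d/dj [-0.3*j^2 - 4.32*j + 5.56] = -0.6*j - 4.32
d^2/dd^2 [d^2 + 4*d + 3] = 2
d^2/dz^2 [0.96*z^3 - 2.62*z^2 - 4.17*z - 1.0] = 5.76*z - 5.24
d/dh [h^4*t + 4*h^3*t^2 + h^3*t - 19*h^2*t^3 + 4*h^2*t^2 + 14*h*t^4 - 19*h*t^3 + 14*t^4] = t*(4*h^3 + 12*h^2*t + 3*h^2 - 38*h*t^2 + 8*h*t + 14*t^3 - 19*t^2)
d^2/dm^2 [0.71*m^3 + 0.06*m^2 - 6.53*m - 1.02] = 4.26*m + 0.12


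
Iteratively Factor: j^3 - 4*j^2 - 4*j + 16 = (j - 4)*(j^2 - 4) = (j - 4)*(j + 2)*(j - 2)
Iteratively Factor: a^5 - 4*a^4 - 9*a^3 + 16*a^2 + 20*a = (a)*(a^4 - 4*a^3 - 9*a^2 + 16*a + 20) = a*(a + 2)*(a^3 - 6*a^2 + 3*a + 10) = a*(a - 2)*(a + 2)*(a^2 - 4*a - 5) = a*(a - 2)*(a + 1)*(a + 2)*(a - 5)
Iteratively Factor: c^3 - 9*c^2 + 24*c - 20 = (c - 5)*(c^2 - 4*c + 4) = (c - 5)*(c - 2)*(c - 2)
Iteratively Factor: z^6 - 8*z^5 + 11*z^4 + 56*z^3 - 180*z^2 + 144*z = (z - 2)*(z^5 - 6*z^4 - z^3 + 54*z^2 - 72*z) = (z - 2)^2*(z^4 - 4*z^3 - 9*z^2 + 36*z) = z*(z - 2)^2*(z^3 - 4*z^2 - 9*z + 36) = z*(z - 4)*(z - 2)^2*(z^2 - 9) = z*(z - 4)*(z - 3)*(z - 2)^2*(z + 3)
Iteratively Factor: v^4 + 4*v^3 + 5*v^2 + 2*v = (v + 1)*(v^3 + 3*v^2 + 2*v) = v*(v + 1)*(v^2 + 3*v + 2) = v*(v + 1)*(v + 2)*(v + 1)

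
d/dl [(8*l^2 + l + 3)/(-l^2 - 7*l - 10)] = 11*(-5*l^2 - 14*l + 1)/(l^4 + 14*l^3 + 69*l^2 + 140*l + 100)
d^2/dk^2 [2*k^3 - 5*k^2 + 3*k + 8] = 12*k - 10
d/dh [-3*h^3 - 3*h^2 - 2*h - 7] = -9*h^2 - 6*h - 2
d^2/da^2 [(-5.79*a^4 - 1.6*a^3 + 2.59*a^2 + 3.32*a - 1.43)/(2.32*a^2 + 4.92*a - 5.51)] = (-62.328192*a^6 - 396.536256*a^5 - 396.841968*a^4 + 2369.642112*a^3 - 1696.701492*a^2 - 134.751168*a + 231.48015)/(12.487168*a^6 + 79.444224*a^5 + 79.505472*a^4 - 258.264576*a^3 - 188.825496*a^2 + 448.115076*a - 167.284151)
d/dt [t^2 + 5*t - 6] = 2*t + 5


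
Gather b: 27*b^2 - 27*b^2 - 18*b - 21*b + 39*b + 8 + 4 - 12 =0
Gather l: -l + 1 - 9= -l - 8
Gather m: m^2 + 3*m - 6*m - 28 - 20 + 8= m^2 - 3*m - 40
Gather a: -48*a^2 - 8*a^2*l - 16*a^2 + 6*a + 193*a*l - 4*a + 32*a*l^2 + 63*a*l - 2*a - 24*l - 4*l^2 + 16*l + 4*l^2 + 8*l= a^2*(-8*l - 64) + a*(32*l^2 + 256*l)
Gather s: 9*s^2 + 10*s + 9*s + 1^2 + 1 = 9*s^2 + 19*s + 2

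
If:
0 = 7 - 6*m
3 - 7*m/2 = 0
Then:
No Solution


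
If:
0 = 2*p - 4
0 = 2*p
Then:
No Solution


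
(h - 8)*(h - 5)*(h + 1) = h^3 - 12*h^2 + 27*h + 40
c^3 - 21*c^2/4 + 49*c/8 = c*(c - 7/2)*(c - 7/4)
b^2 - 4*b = b*(b - 4)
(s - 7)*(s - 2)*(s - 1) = s^3 - 10*s^2 + 23*s - 14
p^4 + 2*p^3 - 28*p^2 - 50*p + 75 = (p - 5)*(p - 1)*(p + 3)*(p + 5)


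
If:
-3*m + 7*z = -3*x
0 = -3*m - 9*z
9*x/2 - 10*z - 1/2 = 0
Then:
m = 3/68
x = 4/51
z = -1/68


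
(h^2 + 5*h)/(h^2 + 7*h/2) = 2*(h + 5)/(2*h + 7)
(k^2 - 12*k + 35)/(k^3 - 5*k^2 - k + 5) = (k - 7)/(k^2 - 1)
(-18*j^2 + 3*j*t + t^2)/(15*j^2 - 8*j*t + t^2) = (6*j + t)/(-5*j + t)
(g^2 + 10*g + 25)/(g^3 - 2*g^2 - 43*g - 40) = (g + 5)/(g^2 - 7*g - 8)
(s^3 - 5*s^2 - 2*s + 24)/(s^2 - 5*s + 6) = (s^2 - 2*s - 8)/(s - 2)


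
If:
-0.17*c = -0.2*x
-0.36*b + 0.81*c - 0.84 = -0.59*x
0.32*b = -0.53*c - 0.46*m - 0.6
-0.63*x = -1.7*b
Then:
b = 0.22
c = 0.70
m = -2.27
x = 0.60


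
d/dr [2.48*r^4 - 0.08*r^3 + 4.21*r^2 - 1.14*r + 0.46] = 9.92*r^3 - 0.24*r^2 + 8.42*r - 1.14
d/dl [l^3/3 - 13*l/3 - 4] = l^2 - 13/3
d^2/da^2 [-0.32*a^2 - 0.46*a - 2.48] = -0.640000000000000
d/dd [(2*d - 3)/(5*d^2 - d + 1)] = (10*d^2 - 2*d - (2*d - 3)*(10*d - 1) + 2)/(5*d^2 - d + 1)^2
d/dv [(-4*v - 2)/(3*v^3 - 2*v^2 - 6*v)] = 2*(12*v^3 + 5*v^2 - 4*v - 6)/(v^2*(9*v^4 - 12*v^3 - 32*v^2 + 24*v + 36))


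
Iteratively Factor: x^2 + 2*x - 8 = (x - 2)*(x + 4)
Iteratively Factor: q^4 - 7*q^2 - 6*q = (q)*(q^3 - 7*q - 6) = q*(q + 2)*(q^2 - 2*q - 3) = q*(q + 1)*(q + 2)*(q - 3)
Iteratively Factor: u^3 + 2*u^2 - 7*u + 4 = (u - 1)*(u^2 + 3*u - 4) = (u - 1)^2*(u + 4)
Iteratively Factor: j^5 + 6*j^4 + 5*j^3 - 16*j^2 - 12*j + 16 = (j + 4)*(j^4 + 2*j^3 - 3*j^2 - 4*j + 4) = (j - 1)*(j + 4)*(j^3 + 3*j^2 - 4) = (j - 1)^2*(j + 4)*(j^2 + 4*j + 4) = (j - 1)^2*(j + 2)*(j + 4)*(j + 2)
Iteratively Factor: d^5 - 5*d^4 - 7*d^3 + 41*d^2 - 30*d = (d - 2)*(d^4 - 3*d^3 - 13*d^2 + 15*d) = (d - 5)*(d - 2)*(d^3 + 2*d^2 - 3*d) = d*(d - 5)*(d - 2)*(d^2 + 2*d - 3) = d*(d - 5)*(d - 2)*(d + 3)*(d - 1)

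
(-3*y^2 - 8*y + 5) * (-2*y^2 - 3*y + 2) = 6*y^4 + 25*y^3 + 8*y^2 - 31*y + 10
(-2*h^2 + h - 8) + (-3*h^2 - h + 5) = -5*h^2 - 3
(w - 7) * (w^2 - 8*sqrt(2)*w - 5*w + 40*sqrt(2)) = w^3 - 12*w^2 - 8*sqrt(2)*w^2 + 35*w + 96*sqrt(2)*w - 280*sqrt(2)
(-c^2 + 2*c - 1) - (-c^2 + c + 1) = c - 2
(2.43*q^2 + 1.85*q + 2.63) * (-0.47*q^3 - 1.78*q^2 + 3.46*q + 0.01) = -1.1421*q^5 - 5.1949*q^4 + 3.8787*q^3 + 1.7439*q^2 + 9.1183*q + 0.0263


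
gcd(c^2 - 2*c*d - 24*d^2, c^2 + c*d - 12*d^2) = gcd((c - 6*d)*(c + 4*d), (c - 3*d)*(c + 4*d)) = c + 4*d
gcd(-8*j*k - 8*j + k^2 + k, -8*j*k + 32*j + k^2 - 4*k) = 8*j - k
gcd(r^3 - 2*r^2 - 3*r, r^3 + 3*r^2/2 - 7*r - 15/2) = r + 1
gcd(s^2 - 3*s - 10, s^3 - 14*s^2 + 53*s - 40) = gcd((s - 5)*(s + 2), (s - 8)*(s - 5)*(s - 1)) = s - 5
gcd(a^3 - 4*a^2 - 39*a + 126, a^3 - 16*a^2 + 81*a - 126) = a^2 - 10*a + 21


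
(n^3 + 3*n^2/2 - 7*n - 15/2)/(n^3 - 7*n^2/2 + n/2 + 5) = (n + 3)/(n - 2)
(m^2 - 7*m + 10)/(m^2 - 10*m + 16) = (m - 5)/(m - 8)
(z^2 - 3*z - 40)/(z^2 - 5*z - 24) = (z + 5)/(z + 3)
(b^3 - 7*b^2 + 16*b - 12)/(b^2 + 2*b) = (b^3 - 7*b^2 + 16*b - 12)/(b*(b + 2))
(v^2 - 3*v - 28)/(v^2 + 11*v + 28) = (v - 7)/(v + 7)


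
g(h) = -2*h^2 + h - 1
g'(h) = 1 - 4*h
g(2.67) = -12.59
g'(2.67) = -9.68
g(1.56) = -4.31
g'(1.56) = -5.24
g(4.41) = -35.49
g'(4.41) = -16.64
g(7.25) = -98.88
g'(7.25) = -28.00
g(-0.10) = -1.12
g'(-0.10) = 1.40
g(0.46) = -0.96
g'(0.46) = -0.84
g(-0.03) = -1.03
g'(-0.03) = 1.12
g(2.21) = -8.56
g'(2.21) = -7.84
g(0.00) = -1.00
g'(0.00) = 1.00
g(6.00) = -67.00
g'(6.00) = -23.00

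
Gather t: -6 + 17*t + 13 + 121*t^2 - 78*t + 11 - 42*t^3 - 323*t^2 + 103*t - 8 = -42*t^3 - 202*t^2 + 42*t + 10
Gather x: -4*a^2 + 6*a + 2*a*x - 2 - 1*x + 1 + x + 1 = -4*a^2 + 2*a*x + 6*a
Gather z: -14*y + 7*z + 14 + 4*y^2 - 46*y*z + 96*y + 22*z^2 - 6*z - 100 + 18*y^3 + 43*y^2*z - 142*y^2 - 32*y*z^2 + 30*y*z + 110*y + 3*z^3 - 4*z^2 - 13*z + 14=18*y^3 - 138*y^2 + 192*y + 3*z^3 + z^2*(18 - 32*y) + z*(43*y^2 - 16*y - 12) - 72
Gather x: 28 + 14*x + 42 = 14*x + 70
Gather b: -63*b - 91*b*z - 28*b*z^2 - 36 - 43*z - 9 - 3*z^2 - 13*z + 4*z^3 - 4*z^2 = b*(-28*z^2 - 91*z - 63) + 4*z^3 - 7*z^2 - 56*z - 45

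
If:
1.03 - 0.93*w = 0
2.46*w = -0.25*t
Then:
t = -10.90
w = 1.11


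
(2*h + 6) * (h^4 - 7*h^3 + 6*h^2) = 2*h^5 - 8*h^4 - 30*h^3 + 36*h^2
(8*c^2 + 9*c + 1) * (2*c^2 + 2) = 16*c^4 + 18*c^3 + 18*c^2 + 18*c + 2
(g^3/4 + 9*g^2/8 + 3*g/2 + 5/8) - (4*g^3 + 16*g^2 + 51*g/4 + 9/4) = -15*g^3/4 - 119*g^2/8 - 45*g/4 - 13/8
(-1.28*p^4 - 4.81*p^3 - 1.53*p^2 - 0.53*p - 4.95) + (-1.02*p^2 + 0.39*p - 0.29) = -1.28*p^4 - 4.81*p^3 - 2.55*p^2 - 0.14*p - 5.24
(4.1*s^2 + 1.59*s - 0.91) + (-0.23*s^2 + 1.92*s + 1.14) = 3.87*s^2 + 3.51*s + 0.23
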